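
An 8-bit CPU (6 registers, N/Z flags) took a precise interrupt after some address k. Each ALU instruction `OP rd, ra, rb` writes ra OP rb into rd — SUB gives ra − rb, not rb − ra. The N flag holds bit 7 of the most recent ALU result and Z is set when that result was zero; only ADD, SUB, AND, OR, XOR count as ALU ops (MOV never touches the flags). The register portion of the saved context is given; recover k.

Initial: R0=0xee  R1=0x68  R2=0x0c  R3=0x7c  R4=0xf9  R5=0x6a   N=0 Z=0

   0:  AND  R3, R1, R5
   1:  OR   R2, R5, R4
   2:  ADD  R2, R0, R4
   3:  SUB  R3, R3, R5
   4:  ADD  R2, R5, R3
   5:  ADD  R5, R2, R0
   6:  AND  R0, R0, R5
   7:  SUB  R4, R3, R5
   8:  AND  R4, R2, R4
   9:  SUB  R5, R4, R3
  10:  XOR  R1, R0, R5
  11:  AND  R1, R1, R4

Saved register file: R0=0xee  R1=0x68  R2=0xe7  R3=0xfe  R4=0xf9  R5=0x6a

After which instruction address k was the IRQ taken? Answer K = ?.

K = 3

after  0: R0=0xee R1=0x68 R2=0x0c R3=0x68 R4=0xf9 R5=0x6a  N=0 Z=0
after  1: R0=0xee R1=0x68 R2=0xfb R3=0x68 R4=0xf9 R5=0x6a  N=1 Z=0
after  2: R0=0xee R1=0x68 R2=0xe7 R3=0x68 R4=0xf9 R5=0x6a  N=1 Z=0
after  3: R0=0xee R1=0x68 R2=0xe7 R3=0xfe R4=0xf9 R5=0x6a  N=1 Z=0
-- IRQ taken; context saved, return-PC = 4 --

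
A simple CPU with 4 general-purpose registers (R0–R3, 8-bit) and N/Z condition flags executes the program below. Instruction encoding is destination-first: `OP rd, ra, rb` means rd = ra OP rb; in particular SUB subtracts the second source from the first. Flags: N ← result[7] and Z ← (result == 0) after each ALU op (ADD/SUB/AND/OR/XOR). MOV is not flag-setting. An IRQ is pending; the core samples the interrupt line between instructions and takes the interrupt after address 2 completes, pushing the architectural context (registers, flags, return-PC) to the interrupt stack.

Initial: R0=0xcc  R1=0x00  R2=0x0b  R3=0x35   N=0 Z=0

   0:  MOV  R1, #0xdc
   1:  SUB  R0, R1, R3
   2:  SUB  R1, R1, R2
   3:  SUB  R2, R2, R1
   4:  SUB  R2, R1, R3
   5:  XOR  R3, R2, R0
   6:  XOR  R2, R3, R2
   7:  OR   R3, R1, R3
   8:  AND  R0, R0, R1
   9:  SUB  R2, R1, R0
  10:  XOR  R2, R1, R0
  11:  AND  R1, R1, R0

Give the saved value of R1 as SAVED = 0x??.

SAVED = 0xd1

after  0: R0=0xcc R1=0xdc R2=0x0b R3=0x35  N=0 Z=0
after  1: R0=0xa7 R1=0xdc R2=0x0b R3=0x35  N=1 Z=0
after  2: R0=0xa7 R1=0xd1 R2=0x0b R3=0x35  N=1 Z=0
-- IRQ taken; context saved, return-PC = 3 --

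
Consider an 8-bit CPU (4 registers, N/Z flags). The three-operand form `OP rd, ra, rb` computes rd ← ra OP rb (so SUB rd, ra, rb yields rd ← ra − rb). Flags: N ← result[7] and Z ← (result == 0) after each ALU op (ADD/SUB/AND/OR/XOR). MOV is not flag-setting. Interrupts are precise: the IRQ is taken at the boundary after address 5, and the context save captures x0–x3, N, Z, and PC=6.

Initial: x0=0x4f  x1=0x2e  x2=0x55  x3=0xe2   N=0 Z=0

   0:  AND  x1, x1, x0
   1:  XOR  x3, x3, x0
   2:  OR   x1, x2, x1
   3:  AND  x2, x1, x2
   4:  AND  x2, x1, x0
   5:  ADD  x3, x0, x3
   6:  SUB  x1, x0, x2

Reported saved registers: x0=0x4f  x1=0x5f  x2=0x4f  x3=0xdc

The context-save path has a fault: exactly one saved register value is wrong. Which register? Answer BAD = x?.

after  0: x0=0x4f x1=0x0e x2=0x55 x3=0xe2  N=0 Z=0
after  1: x0=0x4f x1=0x0e x2=0x55 x3=0xad  N=1 Z=0
after  2: x0=0x4f x1=0x5f x2=0x55 x3=0xad  N=0 Z=0
after  3: x0=0x4f x1=0x5f x2=0x55 x3=0xad  N=0 Z=0
after  4: x0=0x4f x1=0x5f x2=0x4f x3=0xad  N=0 Z=0
after  5: x0=0x4f x1=0x5f x2=0x4f x3=0xfc  N=1 Z=0
-- IRQ taken; context saved, return-PC = 6 --
mismatch: x3: reported 0xdc vs actual 0xfc

BAD = x3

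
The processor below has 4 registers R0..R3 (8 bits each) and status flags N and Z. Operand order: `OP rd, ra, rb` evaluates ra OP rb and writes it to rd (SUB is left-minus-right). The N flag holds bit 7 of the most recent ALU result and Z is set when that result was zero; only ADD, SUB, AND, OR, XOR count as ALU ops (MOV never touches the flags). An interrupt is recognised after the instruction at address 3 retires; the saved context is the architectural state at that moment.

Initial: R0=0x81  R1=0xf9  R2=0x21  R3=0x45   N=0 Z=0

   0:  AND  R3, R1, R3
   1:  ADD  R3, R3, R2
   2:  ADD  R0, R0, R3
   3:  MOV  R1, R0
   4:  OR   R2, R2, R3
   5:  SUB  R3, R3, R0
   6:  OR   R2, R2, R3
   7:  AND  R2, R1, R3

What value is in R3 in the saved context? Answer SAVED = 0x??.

after  0: R0=0x81 R1=0xf9 R2=0x21 R3=0x41  N=0 Z=0
after  1: R0=0x81 R1=0xf9 R2=0x21 R3=0x62  N=0 Z=0
after  2: R0=0xe3 R1=0xf9 R2=0x21 R3=0x62  N=1 Z=0
after  3: R0=0xe3 R1=0xe3 R2=0x21 R3=0x62  N=1 Z=0
-- IRQ taken; context saved, return-PC = 4 --

SAVED = 0x62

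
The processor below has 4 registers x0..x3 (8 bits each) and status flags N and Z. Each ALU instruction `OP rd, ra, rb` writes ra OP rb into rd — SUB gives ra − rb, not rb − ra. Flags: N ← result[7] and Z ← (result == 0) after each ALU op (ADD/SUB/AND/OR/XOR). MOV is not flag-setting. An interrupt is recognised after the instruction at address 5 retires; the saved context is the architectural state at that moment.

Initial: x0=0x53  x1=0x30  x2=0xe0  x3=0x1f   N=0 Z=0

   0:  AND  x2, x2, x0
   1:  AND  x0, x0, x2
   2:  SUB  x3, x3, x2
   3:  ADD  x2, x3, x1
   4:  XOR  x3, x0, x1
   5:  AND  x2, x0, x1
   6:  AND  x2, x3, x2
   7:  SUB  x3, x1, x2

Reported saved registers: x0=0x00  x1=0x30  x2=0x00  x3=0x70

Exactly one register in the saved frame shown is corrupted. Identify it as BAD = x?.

BAD = x0

after  0: x0=0x53 x1=0x30 x2=0x40 x3=0x1f  N=0 Z=0
after  1: x0=0x40 x1=0x30 x2=0x40 x3=0x1f  N=0 Z=0
after  2: x0=0x40 x1=0x30 x2=0x40 x3=0xdf  N=1 Z=0
after  3: x0=0x40 x1=0x30 x2=0x0f x3=0xdf  N=0 Z=0
after  4: x0=0x40 x1=0x30 x2=0x0f x3=0x70  N=0 Z=0
after  5: x0=0x40 x1=0x30 x2=0x00 x3=0x70  N=0 Z=1
-- IRQ taken; context saved, return-PC = 6 --
mismatch: x0: reported 0x00 vs actual 0x40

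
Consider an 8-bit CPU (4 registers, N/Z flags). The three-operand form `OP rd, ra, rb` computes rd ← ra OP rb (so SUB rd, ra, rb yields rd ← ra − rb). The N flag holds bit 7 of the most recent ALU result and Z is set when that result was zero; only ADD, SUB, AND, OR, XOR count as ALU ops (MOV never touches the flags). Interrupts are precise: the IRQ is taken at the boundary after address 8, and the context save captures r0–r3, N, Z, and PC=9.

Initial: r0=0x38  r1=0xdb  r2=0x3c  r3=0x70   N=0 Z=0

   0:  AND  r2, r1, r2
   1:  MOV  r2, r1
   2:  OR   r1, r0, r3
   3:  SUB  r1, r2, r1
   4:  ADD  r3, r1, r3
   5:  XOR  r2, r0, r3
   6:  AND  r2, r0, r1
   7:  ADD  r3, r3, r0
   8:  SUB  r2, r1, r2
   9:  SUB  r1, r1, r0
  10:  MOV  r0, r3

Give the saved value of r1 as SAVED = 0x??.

after  0: r0=0x38 r1=0xdb r2=0x18 r3=0x70  N=0 Z=0
after  1: r0=0x38 r1=0xdb r2=0xdb r3=0x70  N=0 Z=0
after  2: r0=0x38 r1=0x78 r2=0xdb r3=0x70  N=0 Z=0
after  3: r0=0x38 r1=0x63 r2=0xdb r3=0x70  N=0 Z=0
after  4: r0=0x38 r1=0x63 r2=0xdb r3=0xd3  N=1 Z=0
after  5: r0=0x38 r1=0x63 r2=0xeb r3=0xd3  N=1 Z=0
after  6: r0=0x38 r1=0x63 r2=0x20 r3=0xd3  N=0 Z=0
after  7: r0=0x38 r1=0x63 r2=0x20 r3=0x0b  N=0 Z=0
after  8: r0=0x38 r1=0x63 r2=0x43 r3=0x0b  N=0 Z=0
-- IRQ taken; context saved, return-PC = 9 --

SAVED = 0x63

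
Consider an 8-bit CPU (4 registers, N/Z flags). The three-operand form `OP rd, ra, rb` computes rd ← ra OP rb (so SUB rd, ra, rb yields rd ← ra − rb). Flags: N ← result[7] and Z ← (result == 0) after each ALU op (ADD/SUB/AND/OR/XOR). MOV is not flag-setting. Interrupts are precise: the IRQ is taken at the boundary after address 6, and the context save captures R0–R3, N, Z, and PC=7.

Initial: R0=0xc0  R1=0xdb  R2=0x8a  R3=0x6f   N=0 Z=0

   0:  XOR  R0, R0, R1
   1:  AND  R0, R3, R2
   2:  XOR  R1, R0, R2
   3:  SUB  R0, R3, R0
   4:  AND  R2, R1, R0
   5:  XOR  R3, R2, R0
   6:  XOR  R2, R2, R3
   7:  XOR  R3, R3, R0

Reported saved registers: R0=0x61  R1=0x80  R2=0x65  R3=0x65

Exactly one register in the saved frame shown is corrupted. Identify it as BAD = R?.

after  0: R0=0x1b R1=0xdb R2=0x8a R3=0x6f  N=0 Z=0
after  1: R0=0x0a R1=0xdb R2=0x8a R3=0x6f  N=0 Z=0
after  2: R0=0x0a R1=0x80 R2=0x8a R3=0x6f  N=1 Z=0
after  3: R0=0x65 R1=0x80 R2=0x8a R3=0x6f  N=0 Z=0
after  4: R0=0x65 R1=0x80 R2=0x00 R3=0x6f  N=0 Z=1
after  5: R0=0x65 R1=0x80 R2=0x00 R3=0x65  N=0 Z=0
after  6: R0=0x65 R1=0x80 R2=0x65 R3=0x65  N=0 Z=0
-- IRQ taken; context saved, return-PC = 7 --
mismatch: R0: reported 0x61 vs actual 0x65

BAD = R0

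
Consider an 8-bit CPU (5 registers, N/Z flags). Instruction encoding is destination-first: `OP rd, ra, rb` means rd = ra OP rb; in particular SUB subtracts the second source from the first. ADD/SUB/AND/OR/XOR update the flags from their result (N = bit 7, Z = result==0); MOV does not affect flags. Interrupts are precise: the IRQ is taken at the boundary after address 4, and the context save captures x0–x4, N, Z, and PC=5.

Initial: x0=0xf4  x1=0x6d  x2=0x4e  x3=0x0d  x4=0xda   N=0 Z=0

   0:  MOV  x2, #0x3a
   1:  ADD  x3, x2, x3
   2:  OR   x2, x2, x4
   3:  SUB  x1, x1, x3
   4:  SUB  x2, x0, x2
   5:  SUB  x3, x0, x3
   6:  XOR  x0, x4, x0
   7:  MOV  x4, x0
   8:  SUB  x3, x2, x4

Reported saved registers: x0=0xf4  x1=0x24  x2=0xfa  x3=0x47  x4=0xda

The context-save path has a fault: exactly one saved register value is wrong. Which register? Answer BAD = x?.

BAD = x1

after  0: x0=0xf4 x1=0x6d x2=0x3a x3=0x0d x4=0xda  N=0 Z=0
after  1: x0=0xf4 x1=0x6d x2=0x3a x3=0x47 x4=0xda  N=0 Z=0
after  2: x0=0xf4 x1=0x6d x2=0xfa x3=0x47 x4=0xda  N=1 Z=0
after  3: x0=0xf4 x1=0x26 x2=0xfa x3=0x47 x4=0xda  N=0 Z=0
after  4: x0=0xf4 x1=0x26 x2=0xfa x3=0x47 x4=0xda  N=1 Z=0
-- IRQ taken; context saved, return-PC = 5 --
mismatch: x1: reported 0x24 vs actual 0x26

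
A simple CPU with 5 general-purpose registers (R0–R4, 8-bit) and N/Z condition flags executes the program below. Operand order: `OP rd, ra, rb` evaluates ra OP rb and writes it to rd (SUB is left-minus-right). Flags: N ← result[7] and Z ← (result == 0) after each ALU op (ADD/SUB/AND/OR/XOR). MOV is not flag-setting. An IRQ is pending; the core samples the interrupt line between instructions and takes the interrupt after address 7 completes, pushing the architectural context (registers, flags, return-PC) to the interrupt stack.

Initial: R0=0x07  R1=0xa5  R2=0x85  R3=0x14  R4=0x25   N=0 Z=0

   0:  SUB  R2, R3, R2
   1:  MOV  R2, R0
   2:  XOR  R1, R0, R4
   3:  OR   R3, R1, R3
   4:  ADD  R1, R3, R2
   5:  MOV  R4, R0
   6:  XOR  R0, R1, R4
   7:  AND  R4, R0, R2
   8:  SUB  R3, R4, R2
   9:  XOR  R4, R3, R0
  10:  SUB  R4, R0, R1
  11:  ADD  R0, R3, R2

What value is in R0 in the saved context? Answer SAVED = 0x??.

SAVED = 0x3a

after  0: R0=0x07 R1=0xa5 R2=0x8f R3=0x14 R4=0x25  N=1 Z=0
after  1: R0=0x07 R1=0xa5 R2=0x07 R3=0x14 R4=0x25  N=1 Z=0
after  2: R0=0x07 R1=0x22 R2=0x07 R3=0x14 R4=0x25  N=0 Z=0
after  3: R0=0x07 R1=0x22 R2=0x07 R3=0x36 R4=0x25  N=0 Z=0
after  4: R0=0x07 R1=0x3d R2=0x07 R3=0x36 R4=0x25  N=0 Z=0
after  5: R0=0x07 R1=0x3d R2=0x07 R3=0x36 R4=0x07  N=0 Z=0
after  6: R0=0x3a R1=0x3d R2=0x07 R3=0x36 R4=0x07  N=0 Z=0
after  7: R0=0x3a R1=0x3d R2=0x07 R3=0x36 R4=0x02  N=0 Z=0
-- IRQ taken; context saved, return-PC = 8 --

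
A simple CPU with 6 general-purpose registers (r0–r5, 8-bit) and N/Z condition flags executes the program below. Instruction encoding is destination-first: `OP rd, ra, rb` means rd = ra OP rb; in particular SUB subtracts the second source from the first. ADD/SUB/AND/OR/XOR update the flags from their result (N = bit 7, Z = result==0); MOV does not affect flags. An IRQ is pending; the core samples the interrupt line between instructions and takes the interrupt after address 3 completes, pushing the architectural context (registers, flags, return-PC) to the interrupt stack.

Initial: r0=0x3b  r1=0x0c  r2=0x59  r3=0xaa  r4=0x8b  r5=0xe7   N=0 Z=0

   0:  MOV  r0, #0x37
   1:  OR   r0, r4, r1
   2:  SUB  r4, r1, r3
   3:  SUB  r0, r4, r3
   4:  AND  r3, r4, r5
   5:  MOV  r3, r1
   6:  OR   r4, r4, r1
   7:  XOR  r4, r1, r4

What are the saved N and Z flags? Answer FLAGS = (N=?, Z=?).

FLAGS = (N=1, Z=0)

after  0: r0=0x37 r1=0x0c r2=0x59 r3=0xaa r4=0x8b r5=0xe7  N=0 Z=0
after  1: r0=0x8f r1=0x0c r2=0x59 r3=0xaa r4=0x8b r5=0xe7  N=1 Z=0
after  2: r0=0x8f r1=0x0c r2=0x59 r3=0xaa r4=0x62 r5=0xe7  N=0 Z=0
after  3: r0=0xb8 r1=0x0c r2=0x59 r3=0xaa r4=0x62 r5=0xe7  N=1 Z=0
-- IRQ taken; context saved, return-PC = 4 --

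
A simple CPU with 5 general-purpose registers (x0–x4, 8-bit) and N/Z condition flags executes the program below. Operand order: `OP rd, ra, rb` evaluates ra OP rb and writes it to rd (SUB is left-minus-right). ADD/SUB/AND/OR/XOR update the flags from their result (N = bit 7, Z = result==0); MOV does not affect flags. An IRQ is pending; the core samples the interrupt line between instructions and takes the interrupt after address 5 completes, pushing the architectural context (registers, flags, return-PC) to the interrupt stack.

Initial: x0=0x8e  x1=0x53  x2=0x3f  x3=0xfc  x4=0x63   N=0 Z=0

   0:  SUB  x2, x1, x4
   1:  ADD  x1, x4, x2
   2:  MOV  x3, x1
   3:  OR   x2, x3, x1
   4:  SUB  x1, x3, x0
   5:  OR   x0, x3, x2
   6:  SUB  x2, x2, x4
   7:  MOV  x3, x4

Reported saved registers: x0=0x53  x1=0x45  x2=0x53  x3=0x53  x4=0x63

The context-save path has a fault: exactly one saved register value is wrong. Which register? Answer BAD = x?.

after  0: x0=0x8e x1=0x53 x2=0xf0 x3=0xfc x4=0x63  N=1 Z=0
after  1: x0=0x8e x1=0x53 x2=0xf0 x3=0xfc x4=0x63  N=0 Z=0
after  2: x0=0x8e x1=0x53 x2=0xf0 x3=0x53 x4=0x63  N=0 Z=0
after  3: x0=0x8e x1=0x53 x2=0x53 x3=0x53 x4=0x63  N=0 Z=0
after  4: x0=0x8e x1=0xc5 x2=0x53 x3=0x53 x4=0x63  N=1 Z=0
after  5: x0=0x53 x1=0xc5 x2=0x53 x3=0x53 x4=0x63  N=0 Z=0
-- IRQ taken; context saved, return-PC = 6 --
mismatch: x1: reported 0x45 vs actual 0xc5

BAD = x1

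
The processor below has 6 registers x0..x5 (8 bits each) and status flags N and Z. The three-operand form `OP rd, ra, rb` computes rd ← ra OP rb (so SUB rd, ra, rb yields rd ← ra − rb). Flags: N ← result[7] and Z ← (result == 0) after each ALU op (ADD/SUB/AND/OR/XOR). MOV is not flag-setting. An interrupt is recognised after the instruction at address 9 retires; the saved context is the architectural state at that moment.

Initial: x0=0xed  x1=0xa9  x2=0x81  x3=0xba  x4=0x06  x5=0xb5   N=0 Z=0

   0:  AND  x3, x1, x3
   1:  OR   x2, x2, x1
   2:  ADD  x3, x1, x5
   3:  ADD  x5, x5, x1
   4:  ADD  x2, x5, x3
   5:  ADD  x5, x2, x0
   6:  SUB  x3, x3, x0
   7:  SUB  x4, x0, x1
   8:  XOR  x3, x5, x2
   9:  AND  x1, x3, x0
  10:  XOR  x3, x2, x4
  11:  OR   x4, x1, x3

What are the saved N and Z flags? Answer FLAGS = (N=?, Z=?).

FLAGS = (N=0, Z=0)

after  0: x0=0xed x1=0xa9 x2=0x81 x3=0xa8 x4=0x06 x5=0xb5  N=1 Z=0
after  1: x0=0xed x1=0xa9 x2=0xa9 x3=0xa8 x4=0x06 x5=0xb5  N=1 Z=0
after  2: x0=0xed x1=0xa9 x2=0xa9 x3=0x5e x4=0x06 x5=0xb5  N=0 Z=0
after  3: x0=0xed x1=0xa9 x2=0xa9 x3=0x5e x4=0x06 x5=0x5e  N=0 Z=0
after  4: x0=0xed x1=0xa9 x2=0xbc x3=0x5e x4=0x06 x5=0x5e  N=1 Z=0
after  5: x0=0xed x1=0xa9 x2=0xbc x3=0x5e x4=0x06 x5=0xa9  N=1 Z=0
after  6: x0=0xed x1=0xa9 x2=0xbc x3=0x71 x4=0x06 x5=0xa9  N=0 Z=0
after  7: x0=0xed x1=0xa9 x2=0xbc x3=0x71 x4=0x44 x5=0xa9  N=0 Z=0
after  8: x0=0xed x1=0xa9 x2=0xbc x3=0x15 x4=0x44 x5=0xa9  N=0 Z=0
after  9: x0=0xed x1=0x05 x2=0xbc x3=0x15 x4=0x44 x5=0xa9  N=0 Z=0
-- IRQ taken; context saved, return-PC = 10 --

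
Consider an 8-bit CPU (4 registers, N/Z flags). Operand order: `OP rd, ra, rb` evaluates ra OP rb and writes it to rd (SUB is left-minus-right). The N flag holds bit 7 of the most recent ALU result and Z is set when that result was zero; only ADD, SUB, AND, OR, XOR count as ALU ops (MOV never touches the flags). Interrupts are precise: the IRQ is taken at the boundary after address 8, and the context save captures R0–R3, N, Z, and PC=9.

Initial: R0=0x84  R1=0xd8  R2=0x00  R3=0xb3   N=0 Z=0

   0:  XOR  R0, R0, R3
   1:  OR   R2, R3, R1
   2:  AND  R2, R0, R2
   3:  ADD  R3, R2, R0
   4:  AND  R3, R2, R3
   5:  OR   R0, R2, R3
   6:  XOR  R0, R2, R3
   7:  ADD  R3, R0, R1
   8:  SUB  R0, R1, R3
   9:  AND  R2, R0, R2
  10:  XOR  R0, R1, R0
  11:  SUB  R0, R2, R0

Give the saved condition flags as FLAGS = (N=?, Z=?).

after  0: R0=0x37 R1=0xd8 R2=0x00 R3=0xb3  N=0 Z=0
after  1: R0=0x37 R1=0xd8 R2=0xfb R3=0xb3  N=1 Z=0
after  2: R0=0x37 R1=0xd8 R2=0x33 R3=0xb3  N=0 Z=0
after  3: R0=0x37 R1=0xd8 R2=0x33 R3=0x6a  N=0 Z=0
after  4: R0=0x37 R1=0xd8 R2=0x33 R3=0x22  N=0 Z=0
after  5: R0=0x33 R1=0xd8 R2=0x33 R3=0x22  N=0 Z=0
after  6: R0=0x11 R1=0xd8 R2=0x33 R3=0x22  N=0 Z=0
after  7: R0=0x11 R1=0xd8 R2=0x33 R3=0xe9  N=1 Z=0
after  8: R0=0xef R1=0xd8 R2=0x33 R3=0xe9  N=1 Z=0
-- IRQ taken; context saved, return-PC = 9 --

FLAGS = (N=1, Z=0)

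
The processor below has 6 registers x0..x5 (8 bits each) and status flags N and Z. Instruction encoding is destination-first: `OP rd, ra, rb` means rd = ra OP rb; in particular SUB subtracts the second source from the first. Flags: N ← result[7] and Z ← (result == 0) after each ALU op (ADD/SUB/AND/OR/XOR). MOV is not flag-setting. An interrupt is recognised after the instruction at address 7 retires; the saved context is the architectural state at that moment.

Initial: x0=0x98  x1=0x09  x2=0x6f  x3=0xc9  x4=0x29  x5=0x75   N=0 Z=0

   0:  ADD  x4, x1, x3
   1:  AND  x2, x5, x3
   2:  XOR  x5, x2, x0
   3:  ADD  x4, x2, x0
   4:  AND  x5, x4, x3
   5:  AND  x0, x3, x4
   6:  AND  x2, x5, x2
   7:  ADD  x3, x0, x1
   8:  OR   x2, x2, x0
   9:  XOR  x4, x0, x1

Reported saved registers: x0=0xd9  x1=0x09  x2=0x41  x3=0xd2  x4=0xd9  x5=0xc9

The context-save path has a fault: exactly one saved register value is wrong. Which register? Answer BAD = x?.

after  0: x0=0x98 x1=0x09 x2=0x6f x3=0xc9 x4=0xd2 x5=0x75  N=1 Z=0
after  1: x0=0x98 x1=0x09 x2=0x41 x3=0xc9 x4=0xd2 x5=0x75  N=0 Z=0
after  2: x0=0x98 x1=0x09 x2=0x41 x3=0xc9 x4=0xd2 x5=0xd9  N=1 Z=0
after  3: x0=0x98 x1=0x09 x2=0x41 x3=0xc9 x4=0xd9 x5=0xd9  N=1 Z=0
after  4: x0=0x98 x1=0x09 x2=0x41 x3=0xc9 x4=0xd9 x5=0xc9  N=1 Z=0
after  5: x0=0xc9 x1=0x09 x2=0x41 x3=0xc9 x4=0xd9 x5=0xc9  N=1 Z=0
after  6: x0=0xc9 x1=0x09 x2=0x41 x3=0xc9 x4=0xd9 x5=0xc9  N=0 Z=0
after  7: x0=0xc9 x1=0x09 x2=0x41 x3=0xd2 x4=0xd9 x5=0xc9  N=1 Z=0
-- IRQ taken; context saved, return-PC = 8 --
mismatch: x0: reported 0xd9 vs actual 0xc9

BAD = x0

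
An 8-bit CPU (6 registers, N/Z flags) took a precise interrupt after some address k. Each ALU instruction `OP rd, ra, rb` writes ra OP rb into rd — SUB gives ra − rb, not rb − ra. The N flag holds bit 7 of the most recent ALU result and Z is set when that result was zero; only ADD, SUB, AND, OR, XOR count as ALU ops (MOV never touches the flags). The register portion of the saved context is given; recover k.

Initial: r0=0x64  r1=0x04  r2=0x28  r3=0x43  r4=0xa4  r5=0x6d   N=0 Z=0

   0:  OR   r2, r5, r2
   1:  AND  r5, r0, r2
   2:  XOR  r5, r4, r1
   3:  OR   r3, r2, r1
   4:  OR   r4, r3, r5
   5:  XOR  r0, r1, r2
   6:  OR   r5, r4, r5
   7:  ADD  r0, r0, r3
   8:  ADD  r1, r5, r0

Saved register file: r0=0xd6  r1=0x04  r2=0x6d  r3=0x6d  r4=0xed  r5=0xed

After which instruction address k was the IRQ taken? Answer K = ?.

after  0: r0=0x64 r1=0x04 r2=0x6d r3=0x43 r4=0xa4 r5=0x6d  N=0 Z=0
after  1: r0=0x64 r1=0x04 r2=0x6d r3=0x43 r4=0xa4 r5=0x64  N=0 Z=0
after  2: r0=0x64 r1=0x04 r2=0x6d r3=0x43 r4=0xa4 r5=0xa0  N=1 Z=0
after  3: r0=0x64 r1=0x04 r2=0x6d r3=0x6d r4=0xa4 r5=0xa0  N=0 Z=0
after  4: r0=0x64 r1=0x04 r2=0x6d r3=0x6d r4=0xed r5=0xa0  N=1 Z=0
after  5: r0=0x69 r1=0x04 r2=0x6d r3=0x6d r4=0xed r5=0xa0  N=0 Z=0
after  6: r0=0x69 r1=0x04 r2=0x6d r3=0x6d r4=0xed r5=0xed  N=1 Z=0
after  7: r0=0xd6 r1=0x04 r2=0x6d r3=0x6d r4=0xed r5=0xed  N=1 Z=0
-- IRQ taken; context saved, return-PC = 8 --

K = 7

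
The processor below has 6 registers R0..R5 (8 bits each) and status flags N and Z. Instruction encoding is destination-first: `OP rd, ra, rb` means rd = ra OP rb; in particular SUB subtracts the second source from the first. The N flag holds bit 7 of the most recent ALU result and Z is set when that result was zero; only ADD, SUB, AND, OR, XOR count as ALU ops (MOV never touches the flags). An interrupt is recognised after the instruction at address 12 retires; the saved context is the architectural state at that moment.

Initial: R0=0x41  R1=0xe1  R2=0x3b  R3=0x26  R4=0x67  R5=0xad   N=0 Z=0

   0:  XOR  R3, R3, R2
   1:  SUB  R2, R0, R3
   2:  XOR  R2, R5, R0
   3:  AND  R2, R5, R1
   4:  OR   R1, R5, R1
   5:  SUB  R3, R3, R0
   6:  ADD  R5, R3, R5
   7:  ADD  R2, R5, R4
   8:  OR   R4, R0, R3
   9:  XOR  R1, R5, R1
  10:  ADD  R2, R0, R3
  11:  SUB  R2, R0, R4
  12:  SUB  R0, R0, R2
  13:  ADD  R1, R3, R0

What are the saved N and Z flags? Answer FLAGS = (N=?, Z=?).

after  0: R0=0x41 R1=0xe1 R2=0x3b R3=0x1d R4=0x67 R5=0xad  N=0 Z=0
after  1: R0=0x41 R1=0xe1 R2=0x24 R3=0x1d R4=0x67 R5=0xad  N=0 Z=0
after  2: R0=0x41 R1=0xe1 R2=0xec R3=0x1d R4=0x67 R5=0xad  N=1 Z=0
after  3: R0=0x41 R1=0xe1 R2=0xa1 R3=0x1d R4=0x67 R5=0xad  N=1 Z=0
after  4: R0=0x41 R1=0xed R2=0xa1 R3=0x1d R4=0x67 R5=0xad  N=1 Z=0
after  5: R0=0x41 R1=0xed R2=0xa1 R3=0xdc R4=0x67 R5=0xad  N=1 Z=0
after  6: R0=0x41 R1=0xed R2=0xa1 R3=0xdc R4=0x67 R5=0x89  N=1 Z=0
after  7: R0=0x41 R1=0xed R2=0xf0 R3=0xdc R4=0x67 R5=0x89  N=1 Z=0
after  8: R0=0x41 R1=0xed R2=0xf0 R3=0xdc R4=0xdd R5=0x89  N=1 Z=0
after  9: R0=0x41 R1=0x64 R2=0xf0 R3=0xdc R4=0xdd R5=0x89  N=0 Z=0
after 10: R0=0x41 R1=0x64 R2=0x1d R3=0xdc R4=0xdd R5=0x89  N=0 Z=0
after 11: R0=0x41 R1=0x64 R2=0x64 R3=0xdc R4=0xdd R5=0x89  N=0 Z=0
after 12: R0=0xdd R1=0x64 R2=0x64 R3=0xdc R4=0xdd R5=0x89  N=1 Z=0
-- IRQ taken; context saved, return-PC = 13 --

FLAGS = (N=1, Z=0)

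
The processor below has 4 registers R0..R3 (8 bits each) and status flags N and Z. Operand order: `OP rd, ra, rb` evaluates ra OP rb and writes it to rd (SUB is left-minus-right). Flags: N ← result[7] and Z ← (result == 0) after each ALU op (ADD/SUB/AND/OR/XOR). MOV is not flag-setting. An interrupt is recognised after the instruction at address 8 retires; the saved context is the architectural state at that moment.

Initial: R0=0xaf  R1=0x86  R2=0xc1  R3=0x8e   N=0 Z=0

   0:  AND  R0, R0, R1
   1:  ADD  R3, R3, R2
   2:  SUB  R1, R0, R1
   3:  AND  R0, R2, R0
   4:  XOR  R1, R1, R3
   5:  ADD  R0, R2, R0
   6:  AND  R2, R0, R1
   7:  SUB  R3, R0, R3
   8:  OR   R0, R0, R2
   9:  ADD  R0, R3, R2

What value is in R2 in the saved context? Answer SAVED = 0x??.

after  0: R0=0x86 R1=0x86 R2=0xc1 R3=0x8e  N=1 Z=0
after  1: R0=0x86 R1=0x86 R2=0xc1 R3=0x4f  N=0 Z=0
after  2: R0=0x86 R1=0x00 R2=0xc1 R3=0x4f  N=0 Z=1
after  3: R0=0x80 R1=0x00 R2=0xc1 R3=0x4f  N=1 Z=0
after  4: R0=0x80 R1=0x4f R2=0xc1 R3=0x4f  N=0 Z=0
after  5: R0=0x41 R1=0x4f R2=0xc1 R3=0x4f  N=0 Z=0
after  6: R0=0x41 R1=0x4f R2=0x41 R3=0x4f  N=0 Z=0
after  7: R0=0x41 R1=0x4f R2=0x41 R3=0xf2  N=1 Z=0
after  8: R0=0x41 R1=0x4f R2=0x41 R3=0xf2  N=0 Z=0
-- IRQ taken; context saved, return-PC = 9 --

SAVED = 0x41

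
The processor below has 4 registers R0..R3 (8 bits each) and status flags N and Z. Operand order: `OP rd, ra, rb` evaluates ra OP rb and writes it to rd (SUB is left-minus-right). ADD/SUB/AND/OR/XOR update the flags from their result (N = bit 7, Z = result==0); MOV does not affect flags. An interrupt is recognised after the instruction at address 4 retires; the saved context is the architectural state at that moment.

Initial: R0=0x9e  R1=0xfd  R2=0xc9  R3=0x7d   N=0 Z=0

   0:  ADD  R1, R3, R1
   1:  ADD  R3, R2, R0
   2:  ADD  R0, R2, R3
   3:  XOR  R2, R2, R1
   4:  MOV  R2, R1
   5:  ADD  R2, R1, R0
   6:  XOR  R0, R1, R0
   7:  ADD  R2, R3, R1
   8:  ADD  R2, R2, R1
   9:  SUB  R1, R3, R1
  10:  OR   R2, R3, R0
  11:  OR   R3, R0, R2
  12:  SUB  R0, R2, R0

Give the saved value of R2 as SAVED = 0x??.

after  0: R0=0x9e R1=0x7a R2=0xc9 R3=0x7d  N=0 Z=0
after  1: R0=0x9e R1=0x7a R2=0xc9 R3=0x67  N=0 Z=0
after  2: R0=0x30 R1=0x7a R2=0xc9 R3=0x67  N=0 Z=0
after  3: R0=0x30 R1=0x7a R2=0xb3 R3=0x67  N=1 Z=0
after  4: R0=0x30 R1=0x7a R2=0x7a R3=0x67  N=1 Z=0
-- IRQ taken; context saved, return-PC = 5 --

SAVED = 0x7a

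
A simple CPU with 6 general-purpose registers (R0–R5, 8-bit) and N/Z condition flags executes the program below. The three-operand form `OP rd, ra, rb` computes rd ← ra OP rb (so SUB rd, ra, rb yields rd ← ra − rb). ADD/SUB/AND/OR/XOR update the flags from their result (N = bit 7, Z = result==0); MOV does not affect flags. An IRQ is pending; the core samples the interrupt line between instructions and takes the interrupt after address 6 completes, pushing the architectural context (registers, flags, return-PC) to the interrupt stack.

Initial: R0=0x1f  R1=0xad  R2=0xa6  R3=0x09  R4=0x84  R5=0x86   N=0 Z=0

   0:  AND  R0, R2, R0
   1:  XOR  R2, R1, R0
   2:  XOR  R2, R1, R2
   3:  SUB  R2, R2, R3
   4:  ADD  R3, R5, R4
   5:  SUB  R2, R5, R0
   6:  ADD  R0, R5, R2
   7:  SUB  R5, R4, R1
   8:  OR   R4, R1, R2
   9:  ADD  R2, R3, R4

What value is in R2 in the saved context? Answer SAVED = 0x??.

SAVED = 0x80

after  0: R0=0x06 R1=0xad R2=0xa6 R3=0x09 R4=0x84 R5=0x86  N=0 Z=0
after  1: R0=0x06 R1=0xad R2=0xab R3=0x09 R4=0x84 R5=0x86  N=1 Z=0
after  2: R0=0x06 R1=0xad R2=0x06 R3=0x09 R4=0x84 R5=0x86  N=0 Z=0
after  3: R0=0x06 R1=0xad R2=0xfd R3=0x09 R4=0x84 R5=0x86  N=1 Z=0
after  4: R0=0x06 R1=0xad R2=0xfd R3=0x0a R4=0x84 R5=0x86  N=0 Z=0
after  5: R0=0x06 R1=0xad R2=0x80 R3=0x0a R4=0x84 R5=0x86  N=1 Z=0
after  6: R0=0x06 R1=0xad R2=0x80 R3=0x0a R4=0x84 R5=0x86  N=0 Z=0
-- IRQ taken; context saved, return-PC = 7 --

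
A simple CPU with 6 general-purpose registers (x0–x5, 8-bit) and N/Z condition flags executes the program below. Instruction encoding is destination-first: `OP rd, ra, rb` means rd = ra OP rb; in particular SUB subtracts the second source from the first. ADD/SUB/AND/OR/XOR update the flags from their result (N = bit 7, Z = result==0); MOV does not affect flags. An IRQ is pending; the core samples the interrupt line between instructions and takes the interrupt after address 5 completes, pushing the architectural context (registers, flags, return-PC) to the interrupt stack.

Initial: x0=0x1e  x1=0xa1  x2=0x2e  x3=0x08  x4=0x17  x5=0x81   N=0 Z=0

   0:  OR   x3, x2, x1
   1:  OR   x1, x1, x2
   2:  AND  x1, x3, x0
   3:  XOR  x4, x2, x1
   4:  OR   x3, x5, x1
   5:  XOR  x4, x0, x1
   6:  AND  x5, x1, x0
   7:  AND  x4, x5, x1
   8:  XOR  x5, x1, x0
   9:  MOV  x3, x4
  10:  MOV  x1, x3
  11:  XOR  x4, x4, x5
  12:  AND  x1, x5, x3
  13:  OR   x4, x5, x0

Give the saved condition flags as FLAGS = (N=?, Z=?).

FLAGS = (N=0, Z=0)

after  0: x0=0x1e x1=0xa1 x2=0x2e x3=0xaf x4=0x17 x5=0x81  N=1 Z=0
after  1: x0=0x1e x1=0xaf x2=0x2e x3=0xaf x4=0x17 x5=0x81  N=1 Z=0
after  2: x0=0x1e x1=0x0e x2=0x2e x3=0xaf x4=0x17 x5=0x81  N=0 Z=0
after  3: x0=0x1e x1=0x0e x2=0x2e x3=0xaf x4=0x20 x5=0x81  N=0 Z=0
after  4: x0=0x1e x1=0x0e x2=0x2e x3=0x8f x4=0x20 x5=0x81  N=1 Z=0
after  5: x0=0x1e x1=0x0e x2=0x2e x3=0x8f x4=0x10 x5=0x81  N=0 Z=0
-- IRQ taken; context saved, return-PC = 6 --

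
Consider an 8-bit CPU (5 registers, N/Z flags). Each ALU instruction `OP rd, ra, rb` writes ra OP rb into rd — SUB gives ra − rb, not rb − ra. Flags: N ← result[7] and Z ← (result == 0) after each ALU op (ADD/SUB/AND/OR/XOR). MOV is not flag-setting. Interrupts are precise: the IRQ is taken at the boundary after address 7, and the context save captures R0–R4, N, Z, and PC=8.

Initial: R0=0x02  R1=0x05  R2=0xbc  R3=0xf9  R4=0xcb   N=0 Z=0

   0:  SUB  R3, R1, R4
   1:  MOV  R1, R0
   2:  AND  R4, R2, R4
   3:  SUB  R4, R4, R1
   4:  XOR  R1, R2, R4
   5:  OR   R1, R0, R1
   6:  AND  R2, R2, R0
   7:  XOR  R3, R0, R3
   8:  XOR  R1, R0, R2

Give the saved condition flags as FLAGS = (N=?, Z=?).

FLAGS = (N=0, Z=0)

after  0: R0=0x02 R1=0x05 R2=0xbc R3=0x3a R4=0xcb  N=0 Z=0
after  1: R0=0x02 R1=0x02 R2=0xbc R3=0x3a R4=0xcb  N=0 Z=0
after  2: R0=0x02 R1=0x02 R2=0xbc R3=0x3a R4=0x88  N=1 Z=0
after  3: R0=0x02 R1=0x02 R2=0xbc R3=0x3a R4=0x86  N=1 Z=0
after  4: R0=0x02 R1=0x3a R2=0xbc R3=0x3a R4=0x86  N=0 Z=0
after  5: R0=0x02 R1=0x3a R2=0xbc R3=0x3a R4=0x86  N=0 Z=0
after  6: R0=0x02 R1=0x3a R2=0x00 R3=0x3a R4=0x86  N=0 Z=1
after  7: R0=0x02 R1=0x3a R2=0x00 R3=0x38 R4=0x86  N=0 Z=0
-- IRQ taken; context saved, return-PC = 8 --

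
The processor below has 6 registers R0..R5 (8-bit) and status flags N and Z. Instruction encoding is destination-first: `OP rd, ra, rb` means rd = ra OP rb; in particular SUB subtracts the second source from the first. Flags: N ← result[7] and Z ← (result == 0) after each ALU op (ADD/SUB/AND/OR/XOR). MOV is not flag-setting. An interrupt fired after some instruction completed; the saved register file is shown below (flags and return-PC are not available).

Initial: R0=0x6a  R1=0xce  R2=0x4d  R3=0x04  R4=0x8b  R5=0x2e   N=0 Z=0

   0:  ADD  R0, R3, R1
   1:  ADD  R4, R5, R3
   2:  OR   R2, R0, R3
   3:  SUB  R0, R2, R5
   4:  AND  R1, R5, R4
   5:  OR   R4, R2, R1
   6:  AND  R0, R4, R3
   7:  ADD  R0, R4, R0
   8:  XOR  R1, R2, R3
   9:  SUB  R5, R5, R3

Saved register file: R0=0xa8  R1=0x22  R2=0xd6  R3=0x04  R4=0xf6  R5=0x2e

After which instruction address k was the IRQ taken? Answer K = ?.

after  0: R0=0xd2 R1=0xce R2=0x4d R3=0x04 R4=0x8b R5=0x2e  N=1 Z=0
after  1: R0=0xd2 R1=0xce R2=0x4d R3=0x04 R4=0x32 R5=0x2e  N=0 Z=0
after  2: R0=0xd2 R1=0xce R2=0xd6 R3=0x04 R4=0x32 R5=0x2e  N=1 Z=0
after  3: R0=0xa8 R1=0xce R2=0xd6 R3=0x04 R4=0x32 R5=0x2e  N=1 Z=0
after  4: R0=0xa8 R1=0x22 R2=0xd6 R3=0x04 R4=0x32 R5=0x2e  N=0 Z=0
after  5: R0=0xa8 R1=0x22 R2=0xd6 R3=0x04 R4=0xf6 R5=0x2e  N=1 Z=0
-- IRQ taken; context saved, return-PC = 6 --

K = 5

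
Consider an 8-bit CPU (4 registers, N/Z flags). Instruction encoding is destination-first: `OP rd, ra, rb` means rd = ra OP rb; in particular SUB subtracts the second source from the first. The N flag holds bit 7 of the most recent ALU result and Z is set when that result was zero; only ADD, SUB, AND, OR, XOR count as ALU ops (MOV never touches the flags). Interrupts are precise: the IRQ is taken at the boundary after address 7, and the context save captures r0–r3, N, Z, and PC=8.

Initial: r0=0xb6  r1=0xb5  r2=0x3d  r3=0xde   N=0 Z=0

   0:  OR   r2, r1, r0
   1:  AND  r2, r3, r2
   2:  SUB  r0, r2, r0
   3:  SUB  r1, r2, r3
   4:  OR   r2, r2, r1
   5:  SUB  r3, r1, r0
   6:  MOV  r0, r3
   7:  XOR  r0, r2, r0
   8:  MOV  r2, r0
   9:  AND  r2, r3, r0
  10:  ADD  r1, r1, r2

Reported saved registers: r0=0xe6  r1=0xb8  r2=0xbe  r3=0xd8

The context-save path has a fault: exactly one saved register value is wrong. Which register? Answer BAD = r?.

after  0: r0=0xb6 r1=0xb5 r2=0xb7 r3=0xde  N=1 Z=0
after  1: r0=0xb6 r1=0xb5 r2=0x96 r3=0xde  N=1 Z=0
after  2: r0=0xe0 r1=0xb5 r2=0x96 r3=0xde  N=1 Z=0
after  3: r0=0xe0 r1=0xb8 r2=0x96 r3=0xde  N=1 Z=0
after  4: r0=0xe0 r1=0xb8 r2=0xbe r3=0xde  N=1 Z=0
after  5: r0=0xe0 r1=0xb8 r2=0xbe r3=0xd8  N=1 Z=0
after  6: r0=0xd8 r1=0xb8 r2=0xbe r3=0xd8  N=1 Z=0
after  7: r0=0x66 r1=0xb8 r2=0xbe r3=0xd8  N=0 Z=0
-- IRQ taken; context saved, return-PC = 8 --
mismatch: r0: reported 0xe6 vs actual 0x66

BAD = r0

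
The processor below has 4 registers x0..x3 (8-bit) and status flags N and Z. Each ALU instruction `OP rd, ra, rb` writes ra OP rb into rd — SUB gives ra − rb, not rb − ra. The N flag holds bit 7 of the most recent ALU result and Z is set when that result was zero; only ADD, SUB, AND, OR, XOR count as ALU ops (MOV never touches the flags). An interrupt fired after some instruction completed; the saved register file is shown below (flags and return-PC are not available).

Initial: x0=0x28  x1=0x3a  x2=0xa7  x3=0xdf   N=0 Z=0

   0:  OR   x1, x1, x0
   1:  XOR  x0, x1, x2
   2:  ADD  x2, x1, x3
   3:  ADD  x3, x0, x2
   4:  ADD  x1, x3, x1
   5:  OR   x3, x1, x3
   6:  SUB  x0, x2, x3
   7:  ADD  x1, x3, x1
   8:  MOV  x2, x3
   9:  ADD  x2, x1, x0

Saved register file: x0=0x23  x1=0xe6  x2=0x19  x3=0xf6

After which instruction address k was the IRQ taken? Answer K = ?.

K = 7

after  0: x0=0x28 x1=0x3a x2=0xa7 x3=0xdf  N=0 Z=0
after  1: x0=0x9d x1=0x3a x2=0xa7 x3=0xdf  N=1 Z=0
after  2: x0=0x9d x1=0x3a x2=0x19 x3=0xdf  N=0 Z=0
after  3: x0=0x9d x1=0x3a x2=0x19 x3=0xb6  N=1 Z=0
after  4: x0=0x9d x1=0xf0 x2=0x19 x3=0xb6  N=1 Z=0
after  5: x0=0x9d x1=0xf0 x2=0x19 x3=0xf6  N=1 Z=0
after  6: x0=0x23 x1=0xf0 x2=0x19 x3=0xf6  N=0 Z=0
after  7: x0=0x23 x1=0xe6 x2=0x19 x3=0xf6  N=1 Z=0
-- IRQ taken; context saved, return-PC = 8 --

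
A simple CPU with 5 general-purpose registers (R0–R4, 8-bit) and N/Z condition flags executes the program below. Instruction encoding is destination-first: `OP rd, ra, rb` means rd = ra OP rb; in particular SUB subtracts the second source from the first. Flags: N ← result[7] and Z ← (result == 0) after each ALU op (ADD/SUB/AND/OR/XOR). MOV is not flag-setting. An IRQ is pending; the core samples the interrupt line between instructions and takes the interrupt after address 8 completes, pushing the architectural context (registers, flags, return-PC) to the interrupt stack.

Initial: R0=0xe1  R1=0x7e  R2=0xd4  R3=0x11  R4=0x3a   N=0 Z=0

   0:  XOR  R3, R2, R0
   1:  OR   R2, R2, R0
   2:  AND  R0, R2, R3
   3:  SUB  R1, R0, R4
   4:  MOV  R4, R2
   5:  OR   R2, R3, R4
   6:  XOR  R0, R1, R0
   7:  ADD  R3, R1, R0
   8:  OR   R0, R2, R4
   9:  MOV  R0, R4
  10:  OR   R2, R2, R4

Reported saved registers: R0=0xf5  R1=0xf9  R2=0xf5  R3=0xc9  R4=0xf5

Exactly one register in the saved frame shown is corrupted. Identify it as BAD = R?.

after  0: R0=0xe1 R1=0x7e R2=0xd4 R3=0x35 R4=0x3a  N=0 Z=0
after  1: R0=0xe1 R1=0x7e R2=0xf5 R3=0x35 R4=0x3a  N=1 Z=0
after  2: R0=0x35 R1=0x7e R2=0xf5 R3=0x35 R4=0x3a  N=0 Z=0
after  3: R0=0x35 R1=0xfb R2=0xf5 R3=0x35 R4=0x3a  N=1 Z=0
after  4: R0=0x35 R1=0xfb R2=0xf5 R3=0x35 R4=0xf5  N=1 Z=0
after  5: R0=0x35 R1=0xfb R2=0xf5 R3=0x35 R4=0xf5  N=1 Z=0
after  6: R0=0xce R1=0xfb R2=0xf5 R3=0x35 R4=0xf5  N=1 Z=0
after  7: R0=0xce R1=0xfb R2=0xf5 R3=0xc9 R4=0xf5  N=1 Z=0
after  8: R0=0xf5 R1=0xfb R2=0xf5 R3=0xc9 R4=0xf5  N=1 Z=0
-- IRQ taken; context saved, return-PC = 9 --
mismatch: R1: reported 0xf9 vs actual 0xfb

BAD = R1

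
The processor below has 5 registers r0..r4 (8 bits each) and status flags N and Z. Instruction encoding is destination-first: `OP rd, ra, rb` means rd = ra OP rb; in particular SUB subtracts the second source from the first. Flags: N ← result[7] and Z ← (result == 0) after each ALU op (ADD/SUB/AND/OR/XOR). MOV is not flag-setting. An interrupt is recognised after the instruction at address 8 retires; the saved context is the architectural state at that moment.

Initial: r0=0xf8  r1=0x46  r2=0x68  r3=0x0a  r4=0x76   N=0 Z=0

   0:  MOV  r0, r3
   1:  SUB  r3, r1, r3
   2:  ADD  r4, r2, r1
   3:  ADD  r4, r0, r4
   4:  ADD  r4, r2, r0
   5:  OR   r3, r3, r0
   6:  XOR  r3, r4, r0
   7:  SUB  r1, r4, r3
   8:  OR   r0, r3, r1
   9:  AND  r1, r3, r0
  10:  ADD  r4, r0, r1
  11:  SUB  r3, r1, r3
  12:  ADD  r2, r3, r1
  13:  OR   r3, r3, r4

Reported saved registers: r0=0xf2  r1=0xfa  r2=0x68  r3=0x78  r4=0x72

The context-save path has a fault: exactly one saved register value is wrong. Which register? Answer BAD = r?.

BAD = r0

after  0: r0=0x0a r1=0x46 r2=0x68 r3=0x0a r4=0x76  N=0 Z=0
after  1: r0=0x0a r1=0x46 r2=0x68 r3=0x3c r4=0x76  N=0 Z=0
after  2: r0=0x0a r1=0x46 r2=0x68 r3=0x3c r4=0xae  N=1 Z=0
after  3: r0=0x0a r1=0x46 r2=0x68 r3=0x3c r4=0xb8  N=1 Z=0
after  4: r0=0x0a r1=0x46 r2=0x68 r3=0x3c r4=0x72  N=0 Z=0
after  5: r0=0x0a r1=0x46 r2=0x68 r3=0x3e r4=0x72  N=0 Z=0
after  6: r0=0x0a r1=0x46 r2=0x68 r3=0x78 r4=0x72  N=0 Z=0
after  7: r0=0x0a r1=0xfa r2=0x68 r3=0x78 r4=0x72  N=1 Z=0
after  8: r0=0xfa r1=0xfa r2=0x68 r3=0x78 r4=0x72  N=1 Z=0
-- IRQ taken; context saved, return-PC = 9 --
mismatch: r0: reported 0xf2 vs actual 0xfa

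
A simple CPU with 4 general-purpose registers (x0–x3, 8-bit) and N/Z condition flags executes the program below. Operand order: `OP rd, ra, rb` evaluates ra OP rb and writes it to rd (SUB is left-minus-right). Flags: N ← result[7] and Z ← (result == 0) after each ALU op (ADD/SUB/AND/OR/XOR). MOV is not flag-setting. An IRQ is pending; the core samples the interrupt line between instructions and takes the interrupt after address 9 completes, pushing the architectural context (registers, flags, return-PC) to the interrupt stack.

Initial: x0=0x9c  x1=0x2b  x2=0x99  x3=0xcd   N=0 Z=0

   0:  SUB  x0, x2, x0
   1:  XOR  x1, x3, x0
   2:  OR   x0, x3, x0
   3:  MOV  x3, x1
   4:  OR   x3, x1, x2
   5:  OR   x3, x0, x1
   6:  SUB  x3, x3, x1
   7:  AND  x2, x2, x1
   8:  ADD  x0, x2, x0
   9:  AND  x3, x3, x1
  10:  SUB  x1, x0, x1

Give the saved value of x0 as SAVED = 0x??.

SAVED = 0x0d

after  0: x0=0xfd x1=0x2b x2=0x99 x3=0xcd  N=1 Z=0
after  1: x0=0xfd x1=0x30 x2=0x99 x3=0xcd  N=0 Z=0
after  2: x0=0xfd x1=0x30 x2=0x99 x3=0xcd  N=1 Z=0
after  3: x0=0xfd x1=0x30 x2=0x99 x3=0x30  N=1 Z=0
after  4: x0=0xfd x1=0x30 x2=0x99 x3=0xb9  N=1 Z=0
after  5: x0=0xfd x1=0x30 x2=0x99 x3=0xfd  N=1 Z=0
after  6: x0=0xfd x1=0x30 x2=0x99 x3=0xcd  N=1 Z=0
after  7: x0=0xfd x1=0x30 x2=0x10 x3=0xcd  N=0 Z=0
after  8: x0=0x0d x1=0x30 x2=0x10 x3=0xcd  N=0 Z=0
after  9: x0=0x0d x1=0x30 x2=0x10 x3=0x00  N=0 Z=1
-- IRQ taken; context saved, return-PC = 10 --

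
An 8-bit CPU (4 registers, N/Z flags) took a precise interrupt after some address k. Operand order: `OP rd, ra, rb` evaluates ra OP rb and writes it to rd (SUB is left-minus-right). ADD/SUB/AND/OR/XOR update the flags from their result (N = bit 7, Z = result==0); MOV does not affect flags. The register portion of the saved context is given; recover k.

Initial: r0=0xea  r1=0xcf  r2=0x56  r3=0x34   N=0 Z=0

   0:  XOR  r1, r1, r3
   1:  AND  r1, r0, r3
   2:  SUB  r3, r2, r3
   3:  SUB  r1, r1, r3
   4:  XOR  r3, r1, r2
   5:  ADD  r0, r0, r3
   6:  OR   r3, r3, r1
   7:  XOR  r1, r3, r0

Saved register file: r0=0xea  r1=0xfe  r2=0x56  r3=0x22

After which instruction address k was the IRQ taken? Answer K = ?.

K = 3

after  0: r0=0xea r1=0xfb r2=0x56 r3=0x34  N=1 Z=0
after  1: r0=0xea r1=0x20 r2=0x56 r3=0x34  N=0 Z=0
after  2: r0=0xea r1=0x20 r2=0x56 r3=0x22  N=0 Z=0
after  3: r0=0xea r1=0xfe r2=0x56 r3=0x22  N=1 Z=0
-- IRQ taken; context saved, return-PC = 4 --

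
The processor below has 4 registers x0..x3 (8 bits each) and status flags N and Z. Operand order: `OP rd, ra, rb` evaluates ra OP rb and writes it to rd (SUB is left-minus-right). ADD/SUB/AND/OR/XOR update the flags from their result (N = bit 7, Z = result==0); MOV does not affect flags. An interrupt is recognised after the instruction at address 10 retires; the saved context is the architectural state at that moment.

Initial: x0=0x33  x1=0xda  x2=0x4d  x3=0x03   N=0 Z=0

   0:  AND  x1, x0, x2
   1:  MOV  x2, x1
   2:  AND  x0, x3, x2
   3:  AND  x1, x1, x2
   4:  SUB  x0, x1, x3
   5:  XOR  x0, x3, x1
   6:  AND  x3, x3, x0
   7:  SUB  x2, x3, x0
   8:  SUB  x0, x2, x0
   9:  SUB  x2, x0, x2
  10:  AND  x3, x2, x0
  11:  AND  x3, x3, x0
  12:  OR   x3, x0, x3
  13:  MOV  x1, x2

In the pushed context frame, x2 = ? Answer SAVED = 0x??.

SAVED = 0xfe

after  0: x0=0x33 x1=0x01 x2=0x4d x3=0x03  N=0 Z=0
after  1: x0=0x33 x1=0x01 x2=0x01 x3=0x03  N=0 Z=0
after  2: x0=0x01 x1=0x01 x2=0x01 x3=0x03  N=0 Z=0
after  3: x0=0x01 x1=0x01 x2=0x01 x3=0x03  N=0 Z=0
after  4: x0=0xfe x1=0x01 x2=0x01 x3=0x03  N=1 Z=0
after  5: x0=0x02 x1=0x01 x2=0x01 x3=0x03  N=0 Z=0
after  6: x0=0x02 x1=0x01 x2=0x01 x3=0x02  N=0 Z=0
after  7: x0=0x02 x1=0x01 x2=0x00 x3=0x02  N=0 Z=1
after  8: x0=0xfe x1=0x01 x2=0x00 x3=0x02  N=1 Z=0
after  9: x0=0xfe x1=0x01 x2=0xfe x3=0x02  N=1 Z=0
after 10: x0=0xfe x1=0x01 x2=0xfe x3=0xfe  N=1 Z=0
-- IRQ taken; context saved, return-PC = 11 --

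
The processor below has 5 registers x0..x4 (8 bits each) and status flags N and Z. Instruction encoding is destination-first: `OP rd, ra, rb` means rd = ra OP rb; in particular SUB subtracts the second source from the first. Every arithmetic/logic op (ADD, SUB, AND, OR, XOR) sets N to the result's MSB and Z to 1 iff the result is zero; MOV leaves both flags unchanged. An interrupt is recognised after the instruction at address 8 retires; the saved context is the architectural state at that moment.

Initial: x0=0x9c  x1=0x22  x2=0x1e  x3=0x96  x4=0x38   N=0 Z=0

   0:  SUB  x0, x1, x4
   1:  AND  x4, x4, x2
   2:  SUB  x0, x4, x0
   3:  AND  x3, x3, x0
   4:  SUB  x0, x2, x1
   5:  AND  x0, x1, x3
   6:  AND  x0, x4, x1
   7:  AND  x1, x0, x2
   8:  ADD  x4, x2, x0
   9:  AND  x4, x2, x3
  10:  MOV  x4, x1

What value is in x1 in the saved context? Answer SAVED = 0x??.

SAVED = 0x00

after  0: x0=0xea x1=0x22 x2=0x1e x3=0x96 x4=0x38  N=1 Z=0
after  1: x0=0xea x1=0x22 x2=0x1e x3=0x96 x4=0x18  N=0 Z=0
after  2: x0=0x2e x1=0x22 x2=0x1e x3=0x96 x4=0x18  N=0 Z=0
after  3: x0=0x2e x1=0x22 x2=0x1e x3=0x06 x4=0x18  N=0 Z=0
after  4: x0=0xfc x1=0x22 x2=0x1e x3=0x06 x4=0x18  N=1 Z=0
after  5: x0=0x02 x1=0x22 x2=0x1e x3=0x06 x4=0x18  N=0 Z=0
after  6: x0=0x00 x1=0x22 x2=0x1e x3=0x06 x4=0x18  N=0 Z=1
after  7: x0=0x00 x1=0x00 x2=0x1e x3=0x06 x4=0x18  N=0 Z=1
after  8: x0=0x00 x1=0x00 x2=0x1e x3=0x06 x4=0x1e  N=0 Z=0
-- IRQ taken; context saved, return-PC = 9 --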